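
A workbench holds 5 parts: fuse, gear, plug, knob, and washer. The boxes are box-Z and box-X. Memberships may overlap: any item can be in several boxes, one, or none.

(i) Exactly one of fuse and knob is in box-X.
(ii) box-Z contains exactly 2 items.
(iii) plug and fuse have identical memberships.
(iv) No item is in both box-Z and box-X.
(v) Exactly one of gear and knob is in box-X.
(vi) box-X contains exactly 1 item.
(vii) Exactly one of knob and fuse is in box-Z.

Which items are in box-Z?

box-Z = {fuse, plug}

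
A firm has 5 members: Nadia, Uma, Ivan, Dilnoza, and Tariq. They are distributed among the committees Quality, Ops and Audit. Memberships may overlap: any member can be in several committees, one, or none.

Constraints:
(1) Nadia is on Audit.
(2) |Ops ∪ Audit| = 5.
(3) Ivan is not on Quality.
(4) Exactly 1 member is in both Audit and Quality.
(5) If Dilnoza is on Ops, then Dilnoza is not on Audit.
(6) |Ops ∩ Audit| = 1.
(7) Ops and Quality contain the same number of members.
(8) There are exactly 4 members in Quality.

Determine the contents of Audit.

Audit = {Ivan, Nadia}

From (1): Nadia ∈ Audit.
From (3): Ivan ∉ Quality.
(8): only 4 candidates remain for Quality, so all are in.
Suppose Uma ∈ Audit: no assignment then satisfies all the clues, so Uma ∉ Audit.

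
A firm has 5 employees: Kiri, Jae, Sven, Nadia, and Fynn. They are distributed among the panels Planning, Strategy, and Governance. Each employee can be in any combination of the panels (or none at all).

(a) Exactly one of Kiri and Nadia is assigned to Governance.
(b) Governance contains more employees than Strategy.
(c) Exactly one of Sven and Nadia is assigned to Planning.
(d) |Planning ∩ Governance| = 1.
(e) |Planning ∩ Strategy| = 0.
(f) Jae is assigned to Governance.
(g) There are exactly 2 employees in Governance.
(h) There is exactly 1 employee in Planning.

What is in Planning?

Planning = {Nadia}

From (f): Jae ∈ Governance.
Suppose Kiri ∈ Planning: no assignment then satisfies all the clues, so Kiri ∉ Planning.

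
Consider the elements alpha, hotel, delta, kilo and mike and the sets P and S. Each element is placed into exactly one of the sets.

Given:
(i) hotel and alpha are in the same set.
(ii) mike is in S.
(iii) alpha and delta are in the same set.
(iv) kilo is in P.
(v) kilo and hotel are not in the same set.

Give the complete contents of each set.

P = {kilo}; S = {alpha, delta, hotel, mike}

From (ii): mike ∈ S.
From (iv): kilo ∈ P.
(v): hotel ∉ P.
Only one set left: hotel ∈ S.
(i): alpha matches hotel: alpha ∉ P.
(i): alpha matches hotel: alpha ∈ S.
(iii): delta matches alpha: delta ∉ P.
(iii): delta matches alpha: delta ∈ S.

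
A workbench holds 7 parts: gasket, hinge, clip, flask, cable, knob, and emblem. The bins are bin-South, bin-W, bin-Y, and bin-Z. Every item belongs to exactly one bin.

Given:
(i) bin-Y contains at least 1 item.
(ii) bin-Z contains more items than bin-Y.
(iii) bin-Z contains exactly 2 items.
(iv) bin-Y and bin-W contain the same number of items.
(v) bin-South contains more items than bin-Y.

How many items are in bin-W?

1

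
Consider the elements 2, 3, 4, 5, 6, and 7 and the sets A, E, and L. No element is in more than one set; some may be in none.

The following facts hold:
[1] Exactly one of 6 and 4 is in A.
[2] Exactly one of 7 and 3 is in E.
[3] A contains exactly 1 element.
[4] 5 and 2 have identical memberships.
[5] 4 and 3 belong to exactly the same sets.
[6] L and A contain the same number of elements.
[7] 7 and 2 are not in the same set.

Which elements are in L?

L = {7}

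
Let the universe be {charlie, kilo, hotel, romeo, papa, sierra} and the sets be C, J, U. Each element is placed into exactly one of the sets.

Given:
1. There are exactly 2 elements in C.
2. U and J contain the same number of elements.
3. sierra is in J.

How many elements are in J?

2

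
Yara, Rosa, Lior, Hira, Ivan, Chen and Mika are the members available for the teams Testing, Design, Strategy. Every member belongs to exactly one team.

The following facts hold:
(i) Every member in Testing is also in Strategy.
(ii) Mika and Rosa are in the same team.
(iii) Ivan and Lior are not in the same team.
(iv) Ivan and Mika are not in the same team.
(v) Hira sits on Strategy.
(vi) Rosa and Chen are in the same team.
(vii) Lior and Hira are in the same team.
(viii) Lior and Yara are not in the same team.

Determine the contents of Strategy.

Strategy = {Chen, Hira, Lior, Mika, Rosa}

From (v): Hira ∈ Strategy.
(vii): Lior matches Hira: Lior ∉ Testing.
(vii): Lior matches Hira: Lior ∉ Design.
(vii): Lior matches Hira: Lior ∈ Strategy.
(viii): Yara ∉ Strategy.
(i) contrapositive: Yara ∉ Testing.
(iii): Ivan ∉ Strategy.
Only one team left: Yara ∈ Design.
(i) contrapositive: Ivan ∉ Testing.
Only one team left: Ivan ∈ Design.
(iv): Mika ∉ Design.
Suppose Rosa ∉ Strategy: no assignment then satisfies all the clues, so Rosa ∈ Strategy.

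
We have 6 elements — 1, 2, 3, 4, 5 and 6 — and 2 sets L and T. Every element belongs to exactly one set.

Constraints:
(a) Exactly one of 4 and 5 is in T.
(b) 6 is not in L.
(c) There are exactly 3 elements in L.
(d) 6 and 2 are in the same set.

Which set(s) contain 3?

3: L

From (b): 6 ∉ L.
(d): 2 matches 6: 2 ∉ L.
Only one set left: 2 ∈ T.
Only one set left: 6 ∈ T.
Suppose 3 ∉ L: no assignment then satisfies all the clues, so 3 ∈ L.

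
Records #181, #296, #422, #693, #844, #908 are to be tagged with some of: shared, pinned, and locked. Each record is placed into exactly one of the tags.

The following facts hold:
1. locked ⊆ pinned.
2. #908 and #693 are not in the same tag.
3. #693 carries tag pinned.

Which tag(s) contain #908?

#908: shared

From (3): #693 ∈ pinned.
(2): #908 ∉ pinned.
(1) contrapositive: #908 ∉ locked.
Only one tag left: #908 ∈ shared.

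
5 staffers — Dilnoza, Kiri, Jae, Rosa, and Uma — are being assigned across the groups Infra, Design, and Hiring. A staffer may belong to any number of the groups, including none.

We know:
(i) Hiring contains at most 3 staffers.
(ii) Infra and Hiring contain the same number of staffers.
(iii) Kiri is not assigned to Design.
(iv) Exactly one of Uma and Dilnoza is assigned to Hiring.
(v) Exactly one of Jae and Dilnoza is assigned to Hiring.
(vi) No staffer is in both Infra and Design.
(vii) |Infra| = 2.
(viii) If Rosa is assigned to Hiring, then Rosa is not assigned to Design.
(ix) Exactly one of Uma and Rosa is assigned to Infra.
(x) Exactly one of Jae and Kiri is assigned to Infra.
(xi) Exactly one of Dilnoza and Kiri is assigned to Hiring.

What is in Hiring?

Hiring = {Dilnoza, Rosa}

From (iii): Kiri ∉ Design.
Suppose Dilnoza ∉ Hiring: no assignment then satisfies all the clues, so Dilnoza ∈ Hiring.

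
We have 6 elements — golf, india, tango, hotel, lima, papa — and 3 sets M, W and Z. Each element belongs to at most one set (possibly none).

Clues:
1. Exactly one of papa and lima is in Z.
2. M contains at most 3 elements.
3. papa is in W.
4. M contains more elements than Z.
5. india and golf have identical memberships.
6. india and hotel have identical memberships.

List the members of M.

M = {golf, hotel, india}

From (3): papa ∈ W.
(1) (exactly one): lima ∈ Z.
Suppose golf ∉ M: no assignment then satisfies all the clues, so golf ∈ M.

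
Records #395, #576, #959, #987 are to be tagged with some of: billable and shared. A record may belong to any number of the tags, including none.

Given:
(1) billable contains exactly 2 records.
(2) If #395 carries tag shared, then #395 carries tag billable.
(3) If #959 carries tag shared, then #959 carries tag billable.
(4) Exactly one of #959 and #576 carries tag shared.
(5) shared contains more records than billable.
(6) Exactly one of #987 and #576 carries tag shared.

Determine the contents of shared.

shared = {#395, #959, #987}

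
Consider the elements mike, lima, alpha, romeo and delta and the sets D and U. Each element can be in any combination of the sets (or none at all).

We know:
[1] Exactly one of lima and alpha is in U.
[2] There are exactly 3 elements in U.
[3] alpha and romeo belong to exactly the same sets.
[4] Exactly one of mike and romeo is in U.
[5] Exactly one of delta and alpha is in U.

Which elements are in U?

U = {delta, lima, mike}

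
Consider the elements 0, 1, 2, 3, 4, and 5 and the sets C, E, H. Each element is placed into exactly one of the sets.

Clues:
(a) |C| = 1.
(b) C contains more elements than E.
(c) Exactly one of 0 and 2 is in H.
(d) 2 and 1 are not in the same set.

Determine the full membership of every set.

C = {2}; E = {}; H = {0, 1, 3, 4, 5}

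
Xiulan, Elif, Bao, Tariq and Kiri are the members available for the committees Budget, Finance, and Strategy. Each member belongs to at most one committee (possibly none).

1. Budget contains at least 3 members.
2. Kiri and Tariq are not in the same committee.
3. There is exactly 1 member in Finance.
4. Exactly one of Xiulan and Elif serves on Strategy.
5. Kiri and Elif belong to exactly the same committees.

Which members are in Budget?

Budget = {Bao, Elif, Kiri}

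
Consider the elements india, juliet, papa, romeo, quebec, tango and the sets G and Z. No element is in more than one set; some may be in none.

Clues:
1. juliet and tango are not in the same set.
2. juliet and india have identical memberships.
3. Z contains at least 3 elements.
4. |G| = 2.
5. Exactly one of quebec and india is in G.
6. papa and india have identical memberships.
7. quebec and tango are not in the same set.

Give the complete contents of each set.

G = {quebec, romeo}; Z = {india, juliet, papa}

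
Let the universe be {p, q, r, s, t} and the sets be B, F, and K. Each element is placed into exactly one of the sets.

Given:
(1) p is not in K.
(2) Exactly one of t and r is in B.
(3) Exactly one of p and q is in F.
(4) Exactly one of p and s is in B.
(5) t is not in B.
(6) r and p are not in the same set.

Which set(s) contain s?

s: B

From (1): p ∉ K.
From (5): t ∉ B.
(2) (exactly one): r ∈ B.
(6): p ∉ B.
Only one set left: p ∈ F.
(3) (exactly one): q ∉ F.
(4) (exactly one): s ∈ B.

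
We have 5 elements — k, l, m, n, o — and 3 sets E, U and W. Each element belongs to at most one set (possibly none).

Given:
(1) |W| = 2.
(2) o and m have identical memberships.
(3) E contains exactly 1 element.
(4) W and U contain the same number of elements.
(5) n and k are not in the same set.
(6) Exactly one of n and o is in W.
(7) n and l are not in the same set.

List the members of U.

U = {k, l}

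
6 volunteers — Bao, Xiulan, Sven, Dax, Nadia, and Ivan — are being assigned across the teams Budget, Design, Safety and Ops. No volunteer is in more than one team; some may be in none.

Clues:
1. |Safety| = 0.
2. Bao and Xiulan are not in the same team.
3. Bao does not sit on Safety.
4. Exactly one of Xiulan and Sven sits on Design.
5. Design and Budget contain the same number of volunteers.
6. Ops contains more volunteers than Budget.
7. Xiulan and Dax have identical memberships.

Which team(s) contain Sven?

Sven: Design

From (3): Bao ∉ Safety.
(1): Safety already has 0, so the rest are out.
Suppose Sven ∈ Budget: no assignment then satisfies all the clues, so Sven ∉ Budget.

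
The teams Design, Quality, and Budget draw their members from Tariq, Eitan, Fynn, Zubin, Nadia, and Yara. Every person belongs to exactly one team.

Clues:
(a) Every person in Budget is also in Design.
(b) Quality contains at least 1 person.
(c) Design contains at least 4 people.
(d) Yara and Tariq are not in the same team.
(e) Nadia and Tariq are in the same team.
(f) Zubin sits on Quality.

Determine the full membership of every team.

From (f): Zubin ∈ Quality.
Suppose Tariq ∉ Design: no assignment then satisfies all the clues, so Tariq ∈ Design.

Design = {Eitan, Fynn, Nadia, Tariq}; Quality = {Yara, Zubin}; Budget = {}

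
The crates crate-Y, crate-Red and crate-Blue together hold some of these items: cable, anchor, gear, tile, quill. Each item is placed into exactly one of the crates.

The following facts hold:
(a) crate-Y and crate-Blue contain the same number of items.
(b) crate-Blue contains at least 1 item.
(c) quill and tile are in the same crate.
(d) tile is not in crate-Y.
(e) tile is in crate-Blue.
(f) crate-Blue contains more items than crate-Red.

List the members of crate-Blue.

crate-Blue = {quill, tile}

From (d): tile ∉ crate-Y.
From (e): tile ∈ crate-Blue.
(c): quill matches tile: quill ∉ crate-Y.
(c): quill matches tile: quill ∉ crate-Red.
(c): quill matches tile: quill ∈ crate-Blue.
Suppose cable ∈ crate-Blue: no assignment then satisfies all the clues, so cable ∉ crate-Blue.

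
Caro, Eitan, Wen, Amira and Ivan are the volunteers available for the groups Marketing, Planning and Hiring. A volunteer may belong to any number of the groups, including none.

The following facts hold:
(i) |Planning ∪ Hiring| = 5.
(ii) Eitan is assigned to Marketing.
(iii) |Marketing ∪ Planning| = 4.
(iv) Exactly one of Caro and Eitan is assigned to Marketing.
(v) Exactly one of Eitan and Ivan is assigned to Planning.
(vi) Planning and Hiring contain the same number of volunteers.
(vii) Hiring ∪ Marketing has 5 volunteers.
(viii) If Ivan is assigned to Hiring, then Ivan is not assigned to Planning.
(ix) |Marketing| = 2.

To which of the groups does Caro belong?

Caro: Hiring, Planning

From (ii): Eitan ∈ Marketing.
(iv) (exactly one): Caro ∉ Marketing.
Suppose Caro ∉ Planning: no assignment then satisfies all the clues, so Caro ∈ Planning.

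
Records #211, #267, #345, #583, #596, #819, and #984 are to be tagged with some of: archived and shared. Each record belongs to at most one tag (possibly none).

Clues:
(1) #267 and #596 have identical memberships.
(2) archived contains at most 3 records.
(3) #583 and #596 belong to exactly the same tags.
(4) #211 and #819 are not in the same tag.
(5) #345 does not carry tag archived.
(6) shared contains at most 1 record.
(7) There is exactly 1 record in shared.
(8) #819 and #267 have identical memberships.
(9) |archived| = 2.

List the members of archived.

archived = {#211, #984}

From (5): #345 ∉ archived.
Suppose #211 ∉ archived: no assignment then satisfies all the clues, so #211 ∈ archived.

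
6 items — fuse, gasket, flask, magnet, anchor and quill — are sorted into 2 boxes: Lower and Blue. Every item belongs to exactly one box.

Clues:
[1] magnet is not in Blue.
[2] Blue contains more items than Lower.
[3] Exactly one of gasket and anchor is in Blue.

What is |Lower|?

2

From (1): magnet ∉ Blue.
Only one box left: magnet ∈ Lower.
Suppose fuse ∈ Lower: no assignment then satisfies all the clues, so fuse ∉ Lower.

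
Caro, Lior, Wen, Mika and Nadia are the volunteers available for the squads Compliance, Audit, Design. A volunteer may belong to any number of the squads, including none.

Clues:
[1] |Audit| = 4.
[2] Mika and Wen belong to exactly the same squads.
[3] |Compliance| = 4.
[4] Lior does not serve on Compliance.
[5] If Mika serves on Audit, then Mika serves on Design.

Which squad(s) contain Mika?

Mika: Audit, Compliance, Design

From (4): Lior ∉ Compliance.
(3): only 4 candidates remain for Compliance, so all are in.
Suppose Mika ∉ Audit: no assignment then satisfies all the clues, so Mika ∈ Audit.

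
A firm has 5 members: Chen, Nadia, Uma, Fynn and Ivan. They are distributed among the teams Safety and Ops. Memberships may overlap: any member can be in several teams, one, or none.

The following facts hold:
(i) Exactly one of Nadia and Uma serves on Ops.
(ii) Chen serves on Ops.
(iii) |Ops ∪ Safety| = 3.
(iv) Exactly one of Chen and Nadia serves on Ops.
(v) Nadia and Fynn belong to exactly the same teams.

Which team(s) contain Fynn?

Fynn: none

From (ii): Chen ∈ Ops.
(iv) (exactly one): Nadia ∉ Ops.
(v): Fynn matches Nadia: Fynn ∉ Ops.
(i) (exactly one): Uma ∈ Ops.
Suppose Fynn ∈ Safety: no assignment then satisfies all the clues, so Fynn ∉ Safety.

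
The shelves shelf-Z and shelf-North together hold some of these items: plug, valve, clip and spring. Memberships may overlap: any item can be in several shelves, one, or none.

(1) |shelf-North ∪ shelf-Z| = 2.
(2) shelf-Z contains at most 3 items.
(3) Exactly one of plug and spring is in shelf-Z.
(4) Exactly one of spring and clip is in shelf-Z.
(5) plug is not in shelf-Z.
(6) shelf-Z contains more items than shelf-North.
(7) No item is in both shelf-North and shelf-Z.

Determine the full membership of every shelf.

From (5): plug ∉ shelf-Z.
(3) (exactly one): spring ∈ shelf-Z.
(4) (exactly one): clip ∉ shelf-Z.
(7) (disjoint): spring ∉ shelf-North.
Suppose plug ∈ shelf-North: no assignment then satisfies all the clues, so plug ∉ shelf-North.

shelf-Z = {spring, valve}; shelf-North = {}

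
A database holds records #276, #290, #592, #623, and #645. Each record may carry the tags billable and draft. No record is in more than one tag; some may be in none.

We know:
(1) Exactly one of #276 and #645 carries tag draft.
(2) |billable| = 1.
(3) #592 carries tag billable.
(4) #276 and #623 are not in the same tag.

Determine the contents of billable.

billable = {#592}

From (3): #592 ∈ billable.
(2): billable already has 1, so the rest are out.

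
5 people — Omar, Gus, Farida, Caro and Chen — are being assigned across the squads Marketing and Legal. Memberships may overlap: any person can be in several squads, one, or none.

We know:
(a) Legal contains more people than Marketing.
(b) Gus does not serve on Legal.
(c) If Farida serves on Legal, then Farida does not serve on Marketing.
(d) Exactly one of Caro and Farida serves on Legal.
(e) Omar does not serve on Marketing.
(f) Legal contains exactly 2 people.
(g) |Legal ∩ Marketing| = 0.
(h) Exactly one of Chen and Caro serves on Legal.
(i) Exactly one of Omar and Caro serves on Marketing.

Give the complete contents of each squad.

From (b): Gus ∉ Legal.
From (e): Omar ∉ Marketing.
(i) (exactly one): Caro ∈ Marketing.
Suppose Omar ∈ Legal: no assignment then satisfies all the clues, so Omar ∉ Legal.

Marketing = {Caro}; Legal = {Chen, Farida}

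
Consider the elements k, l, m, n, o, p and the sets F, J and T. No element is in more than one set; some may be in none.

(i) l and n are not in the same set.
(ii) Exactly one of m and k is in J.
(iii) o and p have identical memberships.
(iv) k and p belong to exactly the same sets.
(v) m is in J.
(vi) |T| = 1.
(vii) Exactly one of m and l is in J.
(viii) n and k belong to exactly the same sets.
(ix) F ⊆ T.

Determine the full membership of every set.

F = {}; J = {m}; T = {l}

From (v): m ∈ J.
(ii) (exactly one): k ∉ J.
(iv): p matches k: p ∉ J.
(vii) (exactly one): l ∉ J.
(viii): n matches k: n ∉ J.
(iii): o matches p: o ∉ J.
Suppose k ∈ F: no assignment then satisfies all the clues, so k ∉ F.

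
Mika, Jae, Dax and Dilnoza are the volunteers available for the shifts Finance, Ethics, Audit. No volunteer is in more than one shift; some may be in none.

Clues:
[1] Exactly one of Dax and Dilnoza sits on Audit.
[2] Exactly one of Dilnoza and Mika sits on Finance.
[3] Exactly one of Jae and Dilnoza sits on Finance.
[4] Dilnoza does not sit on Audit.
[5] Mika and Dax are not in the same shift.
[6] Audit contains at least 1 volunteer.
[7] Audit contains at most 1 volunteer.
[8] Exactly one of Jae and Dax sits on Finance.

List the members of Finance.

Finance = {Jae, Mika}

From (4): Dilnoza ∉ Audit.
(1) (exactly one): Dax ∈ Audit.
(5): Mika ∉ Audit.
(7): Audit already has 1, so the rest are out.
(8) (exactly one): Jae ∈ Finance.
(3) (exactly one): Dilnoza ∉ Finance.
(2) (exactly one): Mika ∈ Finance.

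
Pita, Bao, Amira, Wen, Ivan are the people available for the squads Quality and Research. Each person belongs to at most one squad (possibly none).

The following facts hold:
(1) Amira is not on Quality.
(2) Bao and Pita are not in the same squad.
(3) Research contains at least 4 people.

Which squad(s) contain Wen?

Wen: Research

From (1): Amira ∉ Quality.
Suppose Wen ∈ Quality: no assignment then satisfies all the clues, so Wen ∉ Quality.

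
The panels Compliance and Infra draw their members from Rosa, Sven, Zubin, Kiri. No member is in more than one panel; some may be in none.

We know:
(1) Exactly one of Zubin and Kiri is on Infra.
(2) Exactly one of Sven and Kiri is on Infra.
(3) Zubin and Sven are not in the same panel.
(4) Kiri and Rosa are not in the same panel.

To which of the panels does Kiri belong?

Kiri: Infra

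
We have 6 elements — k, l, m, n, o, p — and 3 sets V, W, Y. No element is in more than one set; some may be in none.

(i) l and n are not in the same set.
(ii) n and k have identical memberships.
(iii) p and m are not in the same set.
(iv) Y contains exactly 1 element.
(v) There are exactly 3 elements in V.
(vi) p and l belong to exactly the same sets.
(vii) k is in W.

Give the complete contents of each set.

V = {l, o, p}; W = {k, n}; Y = {m}

From (vii): k ∈ W.
(ii): n matches k: n ∉ V.
(ii): n matches k: n ∈ W.
(i): l ∉ W.
(vi): p matches l: p ∉ W.
Suppose l ∉ V: no assignment then satisfies all the clues, so l ∈ V.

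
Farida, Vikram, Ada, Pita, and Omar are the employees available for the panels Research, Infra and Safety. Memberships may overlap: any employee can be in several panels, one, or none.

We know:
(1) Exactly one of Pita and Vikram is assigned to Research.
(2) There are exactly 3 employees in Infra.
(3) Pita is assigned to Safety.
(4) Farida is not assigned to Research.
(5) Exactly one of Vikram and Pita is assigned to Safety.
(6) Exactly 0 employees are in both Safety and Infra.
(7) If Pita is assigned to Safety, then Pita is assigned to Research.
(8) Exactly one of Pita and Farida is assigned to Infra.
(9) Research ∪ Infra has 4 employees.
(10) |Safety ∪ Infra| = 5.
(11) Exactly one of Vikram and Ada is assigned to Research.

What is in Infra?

Infra = {Ada, Farida, Vikram}

From (3): Pita ∈ Safety.
From (4): Farida ∉ Research.
(5) (exactly one): Vikram ∉ Safety.
(7): Pita ∈ Research.
(1) (exactly one): Vikram ∉ Research.
(11) (exactly one): Ada ∈ Research.
Suppose Farida ∉ Infra: no assignment then satisfies all the clues, so Farida ∈ Infra.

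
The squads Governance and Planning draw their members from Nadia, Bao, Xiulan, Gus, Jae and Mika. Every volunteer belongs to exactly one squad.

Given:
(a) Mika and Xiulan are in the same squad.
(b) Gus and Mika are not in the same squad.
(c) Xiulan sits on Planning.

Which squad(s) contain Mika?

From (c): Xiulan ∈ Planning.
(a): Mika matches Xiulan: Mika ∉ Governance.
(a): Mika matches Xiulan: Mika ∈ Planning.
(b): Gus ∉ Planning.
Only one squad left: Gus ∈ Governance.

Mika: Planning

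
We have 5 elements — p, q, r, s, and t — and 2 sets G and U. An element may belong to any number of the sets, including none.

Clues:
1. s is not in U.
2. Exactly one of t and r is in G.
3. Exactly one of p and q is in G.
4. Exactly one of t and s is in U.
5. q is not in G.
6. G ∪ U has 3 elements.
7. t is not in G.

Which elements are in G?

G = {p, r}

From (1): s ∉ U.
From (5): q ∉ G.
From (7): t ∉ G.
(2) (exactly one): r ∈ G.
(3) (exactly one): p ∈ G.
(4) (exactly one): t ∈ U.
Suppose s ∈ G: no assignment then satisfies all the clues, so s ∉ G.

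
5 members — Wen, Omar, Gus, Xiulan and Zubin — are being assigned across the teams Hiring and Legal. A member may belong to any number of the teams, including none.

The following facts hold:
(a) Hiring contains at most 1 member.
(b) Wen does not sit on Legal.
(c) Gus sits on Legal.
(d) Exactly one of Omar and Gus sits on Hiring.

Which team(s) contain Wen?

Wen: none

From (b): Wen ∉ Legal.
From (c): Gus ∈ Legal.
Suppose Wen ∈ Hiring: no assignment then satisfies all the clues, so Wen ∉ Hiring.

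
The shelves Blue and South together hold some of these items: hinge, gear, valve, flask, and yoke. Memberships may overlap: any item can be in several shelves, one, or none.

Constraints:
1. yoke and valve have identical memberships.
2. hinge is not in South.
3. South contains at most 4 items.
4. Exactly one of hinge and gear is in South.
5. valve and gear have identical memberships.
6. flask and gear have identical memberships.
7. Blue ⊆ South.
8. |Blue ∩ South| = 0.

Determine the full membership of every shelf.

Blue = {}; South = {flask, gear, valve, yoke}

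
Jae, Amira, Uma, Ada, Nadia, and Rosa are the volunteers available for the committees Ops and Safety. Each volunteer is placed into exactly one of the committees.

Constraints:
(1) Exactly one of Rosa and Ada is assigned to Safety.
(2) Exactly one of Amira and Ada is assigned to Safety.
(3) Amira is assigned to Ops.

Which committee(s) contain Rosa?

Rosa: Ops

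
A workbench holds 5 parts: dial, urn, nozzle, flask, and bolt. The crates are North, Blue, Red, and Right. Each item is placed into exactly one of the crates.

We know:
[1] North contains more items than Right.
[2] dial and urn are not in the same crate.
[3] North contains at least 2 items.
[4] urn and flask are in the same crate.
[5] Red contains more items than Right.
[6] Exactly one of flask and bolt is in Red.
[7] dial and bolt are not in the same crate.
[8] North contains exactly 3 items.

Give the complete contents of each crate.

North = {flask, nozzle, urn}; Blue = {dial}; Red = {bolt}; Right = {}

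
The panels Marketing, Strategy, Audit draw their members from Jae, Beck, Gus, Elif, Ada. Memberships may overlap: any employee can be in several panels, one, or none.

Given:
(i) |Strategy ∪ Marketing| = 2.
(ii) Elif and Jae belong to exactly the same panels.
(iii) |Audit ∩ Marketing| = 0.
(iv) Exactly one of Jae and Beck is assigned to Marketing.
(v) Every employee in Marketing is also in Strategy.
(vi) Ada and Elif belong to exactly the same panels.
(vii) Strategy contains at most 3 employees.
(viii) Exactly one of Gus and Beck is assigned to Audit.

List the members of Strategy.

Strategy = {Beck, Gus}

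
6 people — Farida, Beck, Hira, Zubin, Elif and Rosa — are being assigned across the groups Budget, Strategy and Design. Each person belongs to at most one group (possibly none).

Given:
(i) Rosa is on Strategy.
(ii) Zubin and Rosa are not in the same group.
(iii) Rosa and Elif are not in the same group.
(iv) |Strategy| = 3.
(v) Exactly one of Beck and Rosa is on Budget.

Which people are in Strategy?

From (i): Rosa ∈ Strategy.
(ii): Zubin ∉ Strategy.
(iii): Elif ∉ Strategy.
(v) (exactly one): Beck ∈ Budget.
(iv): only 3 candidates remain for Strategy, so all are in.

Strategy = {Farida, Hira, Rosa}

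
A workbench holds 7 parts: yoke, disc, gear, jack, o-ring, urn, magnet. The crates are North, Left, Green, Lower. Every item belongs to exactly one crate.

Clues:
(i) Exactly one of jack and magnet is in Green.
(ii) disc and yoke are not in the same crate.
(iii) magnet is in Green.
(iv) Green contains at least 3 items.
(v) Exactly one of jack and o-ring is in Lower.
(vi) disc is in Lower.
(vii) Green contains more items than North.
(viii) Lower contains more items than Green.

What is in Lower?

Lower = {disc, gear, jack, urn}

From (iii): magnet ∈ Green.
From (vi): disc ∈ Lower.
(i) (exactly one): jack ∉ Green.
(ii): yoke ∉ Lower.
Suppose gear ∉ Lower: no assignment then satisfies all the clues, so gear ∈ Lower.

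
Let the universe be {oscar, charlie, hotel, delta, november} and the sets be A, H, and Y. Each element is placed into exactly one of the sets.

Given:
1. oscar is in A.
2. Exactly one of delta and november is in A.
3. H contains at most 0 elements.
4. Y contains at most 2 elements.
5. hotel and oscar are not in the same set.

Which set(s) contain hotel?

hotel: Y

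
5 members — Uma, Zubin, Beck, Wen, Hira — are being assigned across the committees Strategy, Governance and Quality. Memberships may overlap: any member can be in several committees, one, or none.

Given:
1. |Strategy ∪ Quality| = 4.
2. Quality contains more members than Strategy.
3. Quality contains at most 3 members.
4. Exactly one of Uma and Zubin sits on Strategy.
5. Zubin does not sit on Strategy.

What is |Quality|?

3

From (5): Zubin ∉ Strategy.
(4) (exactly one): Uma ∈ Strategy.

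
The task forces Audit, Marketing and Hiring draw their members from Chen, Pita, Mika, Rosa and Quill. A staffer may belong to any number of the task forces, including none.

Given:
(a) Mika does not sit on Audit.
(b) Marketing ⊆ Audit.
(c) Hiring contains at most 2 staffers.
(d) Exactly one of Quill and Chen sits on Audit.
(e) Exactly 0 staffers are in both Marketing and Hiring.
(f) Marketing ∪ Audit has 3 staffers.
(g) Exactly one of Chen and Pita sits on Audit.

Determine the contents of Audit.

Audit = {Pita, Quill, Rosa}

From (a): Mika ∉ Audit.
(b) contrapositive: Mika ∉ Marketing.
Suppose Chen ∈ Audit: no assignment then satisfies all the clues, so Chen ∉ Audit.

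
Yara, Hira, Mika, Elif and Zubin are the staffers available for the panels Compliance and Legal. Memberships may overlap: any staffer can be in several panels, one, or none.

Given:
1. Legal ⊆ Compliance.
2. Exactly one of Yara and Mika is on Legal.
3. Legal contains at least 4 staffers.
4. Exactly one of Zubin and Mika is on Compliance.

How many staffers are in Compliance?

4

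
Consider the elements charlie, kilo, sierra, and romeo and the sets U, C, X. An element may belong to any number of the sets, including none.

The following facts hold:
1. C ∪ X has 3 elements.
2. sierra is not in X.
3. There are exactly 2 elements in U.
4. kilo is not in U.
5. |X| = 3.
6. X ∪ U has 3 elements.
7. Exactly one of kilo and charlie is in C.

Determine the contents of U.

U = {charlie, romeo}

From (2): sierra ∉ X.
From (4): kilo ∉ U.
(5): only 3 candidates remain for X, so all are in.
Suppose charlie ∉ U: no assignment then satisfies all the clues, so charlie ∈ U.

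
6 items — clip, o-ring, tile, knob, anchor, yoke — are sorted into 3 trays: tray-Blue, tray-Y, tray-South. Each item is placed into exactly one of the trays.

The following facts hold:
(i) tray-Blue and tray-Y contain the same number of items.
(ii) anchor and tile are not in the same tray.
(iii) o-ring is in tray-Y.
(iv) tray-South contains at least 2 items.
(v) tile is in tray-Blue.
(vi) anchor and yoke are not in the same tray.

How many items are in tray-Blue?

2

From (iii): o-ring ∈ tray-Y.
From (v): tile ∈ tray-Blue.
(ii): anchor ∉ tray-Blue.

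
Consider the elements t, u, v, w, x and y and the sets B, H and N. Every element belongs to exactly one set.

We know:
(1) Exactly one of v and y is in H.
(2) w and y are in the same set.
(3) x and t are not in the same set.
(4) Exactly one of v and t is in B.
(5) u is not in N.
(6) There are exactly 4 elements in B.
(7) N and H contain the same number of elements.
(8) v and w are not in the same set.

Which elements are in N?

N = {x}

From (5): u ∉ N.
Suppose t ∈ N: no assignment then satisfies all the clues, so t ∉ N.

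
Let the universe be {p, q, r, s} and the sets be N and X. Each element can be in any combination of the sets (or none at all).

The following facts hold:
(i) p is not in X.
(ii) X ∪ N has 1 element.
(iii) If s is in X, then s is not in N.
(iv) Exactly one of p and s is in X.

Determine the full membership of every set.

N = {}; X = {s}

From (i): p ∉ X.
(iv) (exactly one): s ∈ X.
(iii): s ∉ N.
Suppose p ∈ N: no assignment then satisfies all the clues, so p ∉ N.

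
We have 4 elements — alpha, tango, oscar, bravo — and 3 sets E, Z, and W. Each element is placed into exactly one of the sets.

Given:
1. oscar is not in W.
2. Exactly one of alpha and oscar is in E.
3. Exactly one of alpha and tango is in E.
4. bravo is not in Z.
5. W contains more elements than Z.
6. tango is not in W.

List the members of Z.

Z = {}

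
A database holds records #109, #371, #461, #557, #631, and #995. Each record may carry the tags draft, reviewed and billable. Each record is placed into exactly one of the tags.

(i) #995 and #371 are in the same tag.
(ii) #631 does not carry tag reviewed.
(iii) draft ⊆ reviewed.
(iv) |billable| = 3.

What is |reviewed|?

3

From (ii): #631 ∉ reviewed.
(iii) contrapositive: #631 ∉ draft.
Only one tag left: #631 ∈ billable.
Suppose #109 ∈ draft: no assignment then satisfies all the clues, so #109 ∉ draft.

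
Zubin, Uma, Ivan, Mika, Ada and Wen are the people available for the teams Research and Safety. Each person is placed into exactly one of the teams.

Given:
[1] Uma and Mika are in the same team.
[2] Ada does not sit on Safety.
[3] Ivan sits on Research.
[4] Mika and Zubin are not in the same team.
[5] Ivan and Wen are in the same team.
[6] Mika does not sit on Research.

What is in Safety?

From (2): Ada ∉ Safety.
From (3): Ivan ∈ Research.
From (6): Mika ∉ Research.
(1): Uma matches Mika: Uma ∉ Research.
(5): Wen matches Ivan: Wen ∈ Research.
Only one team left: Uma ∈ Safety.
Only one team left: Mika ∈ Safety.
Only one team left: Ada ∈ Research.
(4): Zubin ∉ Safety.
Only one team left: Zubin ∈ Research.

Safety = {Mika, Uma}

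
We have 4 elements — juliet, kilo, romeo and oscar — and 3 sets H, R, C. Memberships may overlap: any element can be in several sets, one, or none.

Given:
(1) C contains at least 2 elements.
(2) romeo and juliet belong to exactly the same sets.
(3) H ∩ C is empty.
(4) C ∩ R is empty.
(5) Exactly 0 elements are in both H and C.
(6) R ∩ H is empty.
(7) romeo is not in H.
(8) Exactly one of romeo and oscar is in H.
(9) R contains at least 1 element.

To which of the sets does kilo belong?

kilo: R

From (7): romeo ∉ H.
(2): juliet matches romeo: juliet ∉ H.
(8) (exactly one): oscar ∈ H.
(3) (disjoint): oscar ∉ C.
(6) (disjoint): oscar ∉ R.
Suppose kilo ∈ H: no assignment then satisfies all the clues, so kilo ∉ H.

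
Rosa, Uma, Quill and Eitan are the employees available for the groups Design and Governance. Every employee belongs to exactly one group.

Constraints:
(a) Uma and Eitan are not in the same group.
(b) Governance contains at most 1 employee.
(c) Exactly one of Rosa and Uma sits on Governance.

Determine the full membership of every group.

Design = {Eitan, Quill, Rosa}; Governance = {Uma}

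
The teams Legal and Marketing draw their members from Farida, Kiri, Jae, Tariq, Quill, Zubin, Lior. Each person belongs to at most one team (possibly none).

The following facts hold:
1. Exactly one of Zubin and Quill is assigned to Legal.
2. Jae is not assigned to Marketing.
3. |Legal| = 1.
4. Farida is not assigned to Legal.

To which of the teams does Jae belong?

From (2): Jae ∉ Marketing.
From (4): Farida ∉ Legal.
Suppose Jae ∈ Legal: no assignment then satisfies all the clues, so Jae ∉ Legal.

Jae: none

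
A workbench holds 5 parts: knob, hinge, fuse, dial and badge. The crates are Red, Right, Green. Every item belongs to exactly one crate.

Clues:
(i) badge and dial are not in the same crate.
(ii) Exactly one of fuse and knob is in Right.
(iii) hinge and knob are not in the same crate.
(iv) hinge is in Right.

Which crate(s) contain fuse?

From (iv): hinge ∈ Right.
(iii): knob ∉ Right.
(ii) (exactly one): fuse ∈ Right.

fuse: Right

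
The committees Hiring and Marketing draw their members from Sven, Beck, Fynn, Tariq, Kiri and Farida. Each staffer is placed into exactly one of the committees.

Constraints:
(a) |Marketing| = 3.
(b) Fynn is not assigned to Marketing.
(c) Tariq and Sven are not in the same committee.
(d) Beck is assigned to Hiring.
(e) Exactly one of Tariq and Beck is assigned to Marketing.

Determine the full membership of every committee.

From (b): Fynn ∉ Marketing.
From (d): Beck ∈ Hiring.
(e) (exactly one): Tariq ∈ Marketing.
Only one committee left: Fynn ∈ Hiring.
(c): Sven ∉ Marketing.
Only one committee left: Sven ∈ Hiring.
(a): only 3 candidates remain for Marketing, so all are in.

Hiring = {Beck, Fynn, Sven}; Marketing = {Farida, Kiri, Tariq}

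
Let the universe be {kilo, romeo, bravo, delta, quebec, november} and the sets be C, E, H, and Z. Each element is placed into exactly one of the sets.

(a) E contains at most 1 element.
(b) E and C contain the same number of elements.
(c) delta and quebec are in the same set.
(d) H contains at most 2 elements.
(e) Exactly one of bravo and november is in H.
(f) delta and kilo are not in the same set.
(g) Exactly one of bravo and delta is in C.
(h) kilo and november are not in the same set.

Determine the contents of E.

E = {kilo}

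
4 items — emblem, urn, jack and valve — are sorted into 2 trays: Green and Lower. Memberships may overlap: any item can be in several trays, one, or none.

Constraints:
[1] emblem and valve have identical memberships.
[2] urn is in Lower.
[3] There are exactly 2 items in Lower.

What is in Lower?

Lower = {jack, urn}

From (2): urn ∈ Lower.
Suppose emblem ∈ Lower: no assignment then satisfies all the clues, so emblem ∉ Lower.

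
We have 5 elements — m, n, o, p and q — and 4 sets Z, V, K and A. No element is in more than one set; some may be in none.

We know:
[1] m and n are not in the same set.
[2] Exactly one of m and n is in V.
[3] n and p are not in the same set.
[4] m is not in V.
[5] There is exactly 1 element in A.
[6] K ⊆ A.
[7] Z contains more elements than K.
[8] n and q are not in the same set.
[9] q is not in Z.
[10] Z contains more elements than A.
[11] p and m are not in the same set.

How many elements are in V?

1

From (4): m ∉ V.
From (9): q ∉ Z.
(2) (exactly one): n ∈ V.
(3): p ∉ V.
(8): q ∉ V.
Suppose m ∈ K: no assignment then satisfies all the clues, so m ∉ K.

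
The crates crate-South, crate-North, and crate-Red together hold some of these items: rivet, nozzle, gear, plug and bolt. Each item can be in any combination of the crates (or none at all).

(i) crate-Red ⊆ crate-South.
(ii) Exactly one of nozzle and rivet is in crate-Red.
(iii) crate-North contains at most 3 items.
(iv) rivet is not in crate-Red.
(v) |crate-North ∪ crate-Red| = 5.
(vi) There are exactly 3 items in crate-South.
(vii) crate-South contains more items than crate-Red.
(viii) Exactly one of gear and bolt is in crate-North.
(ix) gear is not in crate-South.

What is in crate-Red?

crate-Red = {bolt, nozzle}

From (iv): rivet ∉ crate-Red.
From (ix): gear ∉ crate-South.
(i) contrapositive: gear ∉ crate-Red.
(ii) (exactly one): nozzle ∈ crate-Red.
(i) with nozzle ∈ crate-Red: nozzle ∈ crate-South.
Suppose plug ∈ crate-Red: no assignment then satisfies all the clues, so plug ∉ crate-Red.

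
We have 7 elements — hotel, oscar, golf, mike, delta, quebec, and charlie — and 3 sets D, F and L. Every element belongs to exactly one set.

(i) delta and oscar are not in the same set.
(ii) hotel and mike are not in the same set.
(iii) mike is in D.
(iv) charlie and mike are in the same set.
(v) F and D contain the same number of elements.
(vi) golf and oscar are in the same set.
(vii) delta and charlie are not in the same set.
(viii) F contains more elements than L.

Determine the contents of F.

F = {golf, hotel, oscar}

From (iii): mike ∈ D.
(ii): hotel ∉ D.
(iv): charlie matches mike: charlie ∈ D.
(vii): delta ∉ D.
Suppose hotel ∉ F: no assignment then satisfies all the clues, so hotel ∈ F.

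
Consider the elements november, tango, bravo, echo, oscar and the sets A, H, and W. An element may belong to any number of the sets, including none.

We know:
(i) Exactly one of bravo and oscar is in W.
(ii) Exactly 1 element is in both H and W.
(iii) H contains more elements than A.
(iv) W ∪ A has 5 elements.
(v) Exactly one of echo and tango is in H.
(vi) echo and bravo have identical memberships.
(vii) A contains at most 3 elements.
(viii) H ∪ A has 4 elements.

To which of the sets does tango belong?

tango: W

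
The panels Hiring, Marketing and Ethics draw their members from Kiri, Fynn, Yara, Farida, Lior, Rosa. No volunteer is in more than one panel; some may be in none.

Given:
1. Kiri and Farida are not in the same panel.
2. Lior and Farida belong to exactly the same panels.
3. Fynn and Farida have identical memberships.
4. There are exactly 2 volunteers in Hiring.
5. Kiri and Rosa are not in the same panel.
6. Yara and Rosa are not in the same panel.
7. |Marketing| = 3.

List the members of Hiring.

Hiring = {Kiri, Yara}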